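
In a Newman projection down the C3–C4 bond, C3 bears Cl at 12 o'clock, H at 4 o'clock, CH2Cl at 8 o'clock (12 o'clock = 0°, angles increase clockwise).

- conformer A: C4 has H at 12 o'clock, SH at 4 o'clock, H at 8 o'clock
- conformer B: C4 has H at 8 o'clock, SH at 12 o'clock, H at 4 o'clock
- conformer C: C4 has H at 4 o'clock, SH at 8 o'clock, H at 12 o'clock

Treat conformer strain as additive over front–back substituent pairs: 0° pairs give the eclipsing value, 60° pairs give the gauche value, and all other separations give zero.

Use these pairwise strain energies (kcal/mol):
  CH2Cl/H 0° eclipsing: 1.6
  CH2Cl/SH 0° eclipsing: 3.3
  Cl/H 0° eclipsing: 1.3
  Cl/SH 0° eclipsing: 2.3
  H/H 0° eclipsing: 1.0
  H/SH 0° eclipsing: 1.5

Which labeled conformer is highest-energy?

C

A (eclipsed): Cl(0°)/H(0°) eclipsed 1.3; H(120°)/SH(120°) eclipsed 1.5; CH2Cl(240°)/H(240°) eclipsed 1.6 → 4.4 kcal/mol.
B (eclipsed): Cl(0°)/SH(0°) eclipsed 2.3; H(120°)/H(120°) eclipsed 1.0; CH2Cl(240°)/H(240°) eclipsed 1.6 → 4.9 kcal/mol.
C (eclipsed): Cl(0°)/H(0°) eclipsed 1.3; H(120°)/H(120°) eclipsed 1.0; CH2Cl(240°)/SH(240°) eclipsed 3.3 → 5.6 kcal/mol.
C has the highest total (5.6 kcal/mol).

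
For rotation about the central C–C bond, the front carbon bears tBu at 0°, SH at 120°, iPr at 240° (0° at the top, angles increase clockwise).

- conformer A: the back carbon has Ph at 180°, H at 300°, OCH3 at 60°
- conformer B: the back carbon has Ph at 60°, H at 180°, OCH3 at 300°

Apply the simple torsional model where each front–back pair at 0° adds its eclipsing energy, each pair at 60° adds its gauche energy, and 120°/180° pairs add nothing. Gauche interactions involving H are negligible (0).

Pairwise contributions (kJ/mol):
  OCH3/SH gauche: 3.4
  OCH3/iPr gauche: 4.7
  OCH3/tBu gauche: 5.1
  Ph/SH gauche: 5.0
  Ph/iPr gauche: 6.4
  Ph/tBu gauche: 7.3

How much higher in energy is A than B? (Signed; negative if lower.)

A (staggered): tBu(0°)/OCH3(60°) gauche 5.1; SH(120°)/Ph(180°) gauche 5.0; SH(120°)/OCH3(60°) gauche 3.4; iPr(240°)/Ph(180°) gauche 6.4 → 19.9 kJ/mol.
B (staggered): tBu(0°)/Ph(60°) gauche 7.3; tBu(0°)/OCH3(300°) gauche 5.1; SH(120°)/Ph(60°) gauche 5.0; iPr(240°)/OCH3(300°) gauche 4.7 → 22.1 kJ/mol.
E(A) − E(B) = 19.9 − 22.1 = -2.2 kJ/mol.

-2.2 kJ/mol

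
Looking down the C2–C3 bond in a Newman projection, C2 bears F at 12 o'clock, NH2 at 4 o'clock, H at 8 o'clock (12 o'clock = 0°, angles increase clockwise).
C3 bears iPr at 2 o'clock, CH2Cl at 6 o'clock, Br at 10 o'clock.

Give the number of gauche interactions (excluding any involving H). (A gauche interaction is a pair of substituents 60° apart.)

4

Non-H gauche pairs: F(0°)/iPr(60°); F(0°)/Br(300°); NH2(120°)/iPr(60°); NH2(120°)/CH2Cl(180°) — 4 interactions.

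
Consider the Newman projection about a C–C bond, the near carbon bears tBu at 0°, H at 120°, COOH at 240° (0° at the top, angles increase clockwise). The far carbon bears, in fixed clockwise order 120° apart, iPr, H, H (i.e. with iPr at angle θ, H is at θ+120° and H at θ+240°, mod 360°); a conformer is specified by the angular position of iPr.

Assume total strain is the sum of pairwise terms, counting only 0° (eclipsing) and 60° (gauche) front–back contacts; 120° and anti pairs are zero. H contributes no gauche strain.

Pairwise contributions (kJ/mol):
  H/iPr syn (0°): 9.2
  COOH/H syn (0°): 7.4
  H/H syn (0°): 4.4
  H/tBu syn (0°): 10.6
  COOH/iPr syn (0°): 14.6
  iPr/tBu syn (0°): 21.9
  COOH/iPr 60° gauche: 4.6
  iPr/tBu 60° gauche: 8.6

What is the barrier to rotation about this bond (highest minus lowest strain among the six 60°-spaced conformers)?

iPr at 0° is eclipsed. tBu at 0° is eclipsed with iPr at 0° (21.9); H at 120° is eclipsed with H at 120° (4.4); COOH at 240° is eclipsed with H at 240° (7.4). Total 33.7 kJ/mol.
iPr at 60° is staggered. tBu at 0° is gauche with iPr at 60° (8.6). Total 8.6 kJ/mol.
iPr at 120° is eclipsed. tBu at 0° is eclipsed with H at 0° (10.6); H at 120° is eclipsed with iPr at 120° (9.2); COOH at 240° is eclipsed with H at 240° (7.4). Total 27.2 kJ/mol.
iPr at 180° is staggered. COOH at 240° is gauche with iPr at 180° (4.6). Total 4.6 kJ/mol.
iPr at 240° is eclipsed. tBu at 0° is eclipsed with H at 0° (10.6); H at 120° is eclipsed with H at 120° (4.4); COOH at 240° is eclipsed with iPr at 240° (14.6). Total 29.6 kJ/mol.
iPr at 300° is staggered. tBu at 0° is gauche with iPr at 300° (8.6); COOH at 240° is gauche with iPr at 300° (4.6). Total 13.2 kJ/mol.
Max at 0° (33.7 kJ/mol), min at 180° (4.6 kJ/mol); barrier = 29.1 kJ/mol.

29.1 kJ/mol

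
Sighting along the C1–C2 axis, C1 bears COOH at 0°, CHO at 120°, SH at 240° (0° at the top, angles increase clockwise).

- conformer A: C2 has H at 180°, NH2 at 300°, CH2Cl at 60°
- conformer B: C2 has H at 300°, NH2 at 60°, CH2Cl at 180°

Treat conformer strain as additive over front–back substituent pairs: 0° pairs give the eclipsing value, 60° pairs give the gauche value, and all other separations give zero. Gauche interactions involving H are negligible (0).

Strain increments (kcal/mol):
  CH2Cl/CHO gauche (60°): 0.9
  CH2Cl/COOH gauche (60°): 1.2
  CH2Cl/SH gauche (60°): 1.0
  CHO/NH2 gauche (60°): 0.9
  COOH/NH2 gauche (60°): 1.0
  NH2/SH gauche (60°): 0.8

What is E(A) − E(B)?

+0.1 kcal/mol

A (staggered): COOH–NH2 gauche, COOH–CH2Cl gauche, CHO–CH2Cl gauche, SH–NH2 gauche; 1.0 + 1.2 + 0.9 + 0.8 = 3.9 kcal/mol.
B (staggered): COOH–NH2 gauche, CHO–NH2 gauche, CHO–CH2Cl gauche, SH–CH2Cl gauche; 1.0 + 0.9 + 0.9 + 1.0 = 3.8 kcal/mol.
E(A) − E(B) = 3.9 − 3.8 = +0.1 kcal/mol.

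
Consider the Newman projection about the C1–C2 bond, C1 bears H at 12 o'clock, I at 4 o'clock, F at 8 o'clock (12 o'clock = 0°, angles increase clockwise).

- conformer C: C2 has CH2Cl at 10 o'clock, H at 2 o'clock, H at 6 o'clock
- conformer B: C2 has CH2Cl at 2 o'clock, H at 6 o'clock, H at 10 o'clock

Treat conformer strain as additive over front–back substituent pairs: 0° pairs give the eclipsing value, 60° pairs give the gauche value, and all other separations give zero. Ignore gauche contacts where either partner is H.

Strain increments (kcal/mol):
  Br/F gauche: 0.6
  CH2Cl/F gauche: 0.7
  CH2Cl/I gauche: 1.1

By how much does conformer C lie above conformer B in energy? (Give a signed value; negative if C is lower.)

C (staggered): F–CH2Cl gauche; 0.7 = 0.7 kcal/mol.
B (staggered): I–CH2Cl gauche; 1.1 = 1.1 kcal/mol.
E(C) − E(B) = 0.7 − 1.1 = -0.4 kcal/mol.

-0.4 kcal/mol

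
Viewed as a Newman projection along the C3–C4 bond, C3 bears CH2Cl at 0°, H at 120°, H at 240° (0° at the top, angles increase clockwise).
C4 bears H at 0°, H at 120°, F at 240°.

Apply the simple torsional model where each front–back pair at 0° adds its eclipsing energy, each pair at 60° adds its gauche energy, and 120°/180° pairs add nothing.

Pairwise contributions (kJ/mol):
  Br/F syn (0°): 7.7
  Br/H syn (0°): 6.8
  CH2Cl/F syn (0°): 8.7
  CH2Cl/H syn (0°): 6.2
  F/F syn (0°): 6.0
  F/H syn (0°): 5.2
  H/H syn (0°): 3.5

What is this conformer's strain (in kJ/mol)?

This conformer (eclipsed): CH2Cl(0°)/H(0°) eclipsed 6.2; H(120°)/H(120°) eclipsed 3.5; H(240°)/F(240°) eclipsed 5.2 → 14.9 kJ/mol.

14.9 kJ/mol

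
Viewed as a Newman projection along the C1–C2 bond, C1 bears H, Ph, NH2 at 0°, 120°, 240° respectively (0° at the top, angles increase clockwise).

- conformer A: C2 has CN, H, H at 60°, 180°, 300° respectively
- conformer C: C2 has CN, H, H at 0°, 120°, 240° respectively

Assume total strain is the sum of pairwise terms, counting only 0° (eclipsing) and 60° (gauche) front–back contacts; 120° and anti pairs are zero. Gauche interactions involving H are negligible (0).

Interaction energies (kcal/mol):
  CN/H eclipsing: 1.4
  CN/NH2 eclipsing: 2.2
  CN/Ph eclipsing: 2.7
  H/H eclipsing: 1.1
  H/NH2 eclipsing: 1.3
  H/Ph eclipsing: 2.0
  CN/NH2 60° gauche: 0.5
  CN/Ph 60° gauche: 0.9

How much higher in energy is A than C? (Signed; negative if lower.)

-3.8 kcal/mol

A (staggered): Ph–CN gauche; 0.9 = 0.9 kcal/mol.
C (eclipsed): H–CN eclipsed, Ph–H eclipsed, NH2–H eclipsed; 1.4 + 2.0 + 1.3 = 4.7 kcal/mol.
E(A) − E(C) = 0.9 − 4.7 = -3.8 kcal/mol.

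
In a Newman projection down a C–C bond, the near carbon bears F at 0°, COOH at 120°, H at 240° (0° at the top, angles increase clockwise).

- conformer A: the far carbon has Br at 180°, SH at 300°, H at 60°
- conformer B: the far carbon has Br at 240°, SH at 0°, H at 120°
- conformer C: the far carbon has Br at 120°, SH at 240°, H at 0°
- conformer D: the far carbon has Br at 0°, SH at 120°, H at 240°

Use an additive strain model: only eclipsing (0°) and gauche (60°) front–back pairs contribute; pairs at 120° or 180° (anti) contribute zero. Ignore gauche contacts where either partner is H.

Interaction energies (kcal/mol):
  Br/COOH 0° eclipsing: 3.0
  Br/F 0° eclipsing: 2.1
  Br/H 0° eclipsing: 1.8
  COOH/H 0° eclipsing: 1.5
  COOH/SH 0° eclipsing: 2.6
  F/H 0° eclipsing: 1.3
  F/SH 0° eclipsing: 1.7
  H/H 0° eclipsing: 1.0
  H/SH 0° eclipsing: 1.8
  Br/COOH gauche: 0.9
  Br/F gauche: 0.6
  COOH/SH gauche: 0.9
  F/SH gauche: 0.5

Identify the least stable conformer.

C

A (staggered): F(0°)/SH(300°) gauche 0.5; COOH(120°)/Br(180°) gauche 0.9 → 1.4 kcal/mol.
B (eclipsed): F(0°)/SH(0°) eclipsed 1.7; COOH(120°)/H(120°) eclipsed 1.5; H(240°)/Br(240°) eclipsed 1.8 → 5.0 kcal/mol.
C (eclipsed): F(0°)/H(0°) eclipsed 1.3; COOH(120°)/Br(120°) eclipsed 3.0; H(240°)/SH(240°) eclipsed 1.8 → 6.1 kcal/mol.
D (eclipsed): F(0°)/Br(0°) eclipsed 2.1; COOH(120°)/SH(120°) eclipsed 2.6; H(240°)/H(240°) eclipsed 1.0 → 5.7 kcal/mol.
C has the highest total (6.1 kcal/mol).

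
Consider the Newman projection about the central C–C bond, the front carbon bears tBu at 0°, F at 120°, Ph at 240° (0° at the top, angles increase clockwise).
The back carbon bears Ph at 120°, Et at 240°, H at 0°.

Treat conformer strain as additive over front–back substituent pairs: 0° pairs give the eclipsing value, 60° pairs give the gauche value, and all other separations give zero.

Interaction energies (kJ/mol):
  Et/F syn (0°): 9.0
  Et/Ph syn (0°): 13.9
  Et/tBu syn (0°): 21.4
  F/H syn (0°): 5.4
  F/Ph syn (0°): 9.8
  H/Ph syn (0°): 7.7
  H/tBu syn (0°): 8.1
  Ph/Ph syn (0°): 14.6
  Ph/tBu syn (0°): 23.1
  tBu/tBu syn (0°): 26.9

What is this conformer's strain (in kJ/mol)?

31.8 kJ/mol

This conformer (eclipsed): tBu(0°)/H(0°) eclipsed 8.1; F(120°)/Ph(120°) eclipsed 9.8; Ph(240°)/Et(240°) eclipsed 13.9 → 31.8 kJ/mol.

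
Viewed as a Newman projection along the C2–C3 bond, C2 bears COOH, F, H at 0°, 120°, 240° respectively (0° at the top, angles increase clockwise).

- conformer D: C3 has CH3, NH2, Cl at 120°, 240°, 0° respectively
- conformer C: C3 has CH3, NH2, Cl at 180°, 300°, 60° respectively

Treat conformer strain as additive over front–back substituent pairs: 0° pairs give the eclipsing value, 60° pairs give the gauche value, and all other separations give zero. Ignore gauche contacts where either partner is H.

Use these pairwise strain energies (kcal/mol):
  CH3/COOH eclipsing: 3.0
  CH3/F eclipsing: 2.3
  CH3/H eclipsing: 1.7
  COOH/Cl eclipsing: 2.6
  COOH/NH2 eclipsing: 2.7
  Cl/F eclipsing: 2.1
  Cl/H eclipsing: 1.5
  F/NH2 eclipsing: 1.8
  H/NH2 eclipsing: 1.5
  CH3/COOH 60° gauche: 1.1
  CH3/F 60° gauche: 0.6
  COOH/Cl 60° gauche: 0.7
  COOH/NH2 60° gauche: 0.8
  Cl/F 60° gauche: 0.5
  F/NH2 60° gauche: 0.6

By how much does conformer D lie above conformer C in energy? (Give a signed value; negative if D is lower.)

+3.8 kcal/mol

D (eclipsed): COOH(0°)/Cl(0°) eclipsed 2.6; F(120°)/CH3(120°) eclipsed 2.3; H(240°)/NH2(240°) eclipsed 1.5 → 6.4 kcal/mol.
C (staggered): COOH(0°)/NH2(300°) gauche 0.8; COOH(0°)/Cl(60°) gauche 0.7; F(120°)/CH3(180°) gauche 0.6; F(120°)/Cl(60°) gauche 0.5 → 2.6 kcal/mol.
E(D) − E(C) = 6.4 − 2.6 = +3.8 kcal/mol.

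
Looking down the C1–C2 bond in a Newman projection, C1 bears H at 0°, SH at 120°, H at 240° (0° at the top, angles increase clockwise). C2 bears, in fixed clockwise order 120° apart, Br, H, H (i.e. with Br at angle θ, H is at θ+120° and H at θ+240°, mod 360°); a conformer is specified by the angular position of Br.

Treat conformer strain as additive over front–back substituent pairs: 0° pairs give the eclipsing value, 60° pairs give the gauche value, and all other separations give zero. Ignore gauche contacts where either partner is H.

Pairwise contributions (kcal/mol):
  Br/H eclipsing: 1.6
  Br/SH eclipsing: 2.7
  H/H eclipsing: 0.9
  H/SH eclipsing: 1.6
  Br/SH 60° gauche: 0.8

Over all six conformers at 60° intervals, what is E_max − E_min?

4.5 kcal/mol

Br at 0° is eclipsed. H at 0° is eclipsed with Br at 0° (1.6); SH at 120° is eclipsed with H at 120° (1.6); H at 240° is eclipsed with H at 240° (0.9). Total 4.1 kcal/mol.
Br at 60° is staggered. SH at 120° is gauche with Br at 60° (0.8). Total 0.8 kcal/mol.
Br at 120° is eclipsed. H at 0° is eclipsed with H at 0° (0.9); SH at 120° is eclipsed with Br at 120° (2.7); H at 240° is eclipsed with H at 240° (0.9). Total 4.5 kcal/mol.
Br at 180° is staggered. SH at 120° is gauche with Br at 180° (0.8). Total 0.8 kcal/mol.
Br at 240° is eclipsed. H at 0° is eclipsed with H at 0° (0.9); SH at 120° is eclipsed with H at 120° (1.6); H at 240° is eclipsed with Br at 240° (1.6). Total 4.1 kcal/mol.
Br at 300° (staggered): no non-H gauche contacts → 0.0 kcal/mol.
Max at 120° (4.5 kcal/mol), min at 300° (0.0 kcal/mol); barrier = 4.5 kcal/mol.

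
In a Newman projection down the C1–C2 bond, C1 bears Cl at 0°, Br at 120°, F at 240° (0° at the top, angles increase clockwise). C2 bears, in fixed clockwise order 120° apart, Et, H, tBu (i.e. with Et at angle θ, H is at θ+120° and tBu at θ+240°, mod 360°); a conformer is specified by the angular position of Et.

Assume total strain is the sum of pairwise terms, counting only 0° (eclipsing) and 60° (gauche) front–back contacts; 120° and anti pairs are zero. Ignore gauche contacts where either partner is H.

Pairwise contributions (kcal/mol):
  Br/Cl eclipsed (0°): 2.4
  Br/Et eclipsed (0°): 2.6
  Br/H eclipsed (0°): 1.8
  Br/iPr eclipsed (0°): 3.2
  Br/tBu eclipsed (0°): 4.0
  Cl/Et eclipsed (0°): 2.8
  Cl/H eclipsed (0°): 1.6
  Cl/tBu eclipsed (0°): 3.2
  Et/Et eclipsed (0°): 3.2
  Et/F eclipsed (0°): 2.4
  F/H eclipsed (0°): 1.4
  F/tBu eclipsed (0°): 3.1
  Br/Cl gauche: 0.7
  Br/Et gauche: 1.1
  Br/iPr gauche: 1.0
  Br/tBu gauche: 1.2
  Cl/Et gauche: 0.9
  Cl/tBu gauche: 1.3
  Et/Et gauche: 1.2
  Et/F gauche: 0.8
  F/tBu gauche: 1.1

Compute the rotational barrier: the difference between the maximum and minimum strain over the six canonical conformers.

Et at 0° (eclipsed): Cl–Et eclipsed, Br–H eclipsed, F–tBu eclipsed; 2.8 + 1.8 + 3.1 = 7.7 kcal/mol.
Et at 60° (staggered): Cl–Et gauche, Cl–tBu gauche, Br–Et gauche, F–tBu gauche; 0.9 + 1.3 + 1.1 + 1.1 = 4.4 kcal/mol.
Et at 120° (eclipsed): Cl–tBu eclipsed, Br–Et eclipsed, F–H eclipsed; 3.2 + 2.6 + 1.4 = 7.2 kcal/mol.
Et at 180° (staggered): Cl–tBu gauche, Br–Et gauche, Br–tBu gauche, F–Et gauche; 1.3 + 1.1 + 1.2 + 0.8 = 4.4 kcal/mol.
Et at 240° (eclipsed): Cl–H eclipsed, Br–tBu eclipsed, F–Et eclipsed; 1.6 + 4.0 + 2.4 = 8.0 kcal/mol.
Et at 300° (staggered): Cl–Et gauche, Br–tBu gauche, F–Et gauche, F–tBu gauche; 0.9 + 1.2 + 0.8 + 1.1 = 4.0 kcal/mol.
Max at 240° (8.0 kcal/mol), min at 300° (4.0 kcal/mol); barrier = 4.0 kcal/mol.

4.0 kcal/mol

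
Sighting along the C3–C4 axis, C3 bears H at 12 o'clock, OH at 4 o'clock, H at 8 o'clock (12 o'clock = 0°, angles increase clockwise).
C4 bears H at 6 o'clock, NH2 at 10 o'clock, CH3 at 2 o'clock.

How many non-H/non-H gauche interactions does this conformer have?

Non-H gauche pairs: OH(120°)/CH3(60°) — 1 interaction.

1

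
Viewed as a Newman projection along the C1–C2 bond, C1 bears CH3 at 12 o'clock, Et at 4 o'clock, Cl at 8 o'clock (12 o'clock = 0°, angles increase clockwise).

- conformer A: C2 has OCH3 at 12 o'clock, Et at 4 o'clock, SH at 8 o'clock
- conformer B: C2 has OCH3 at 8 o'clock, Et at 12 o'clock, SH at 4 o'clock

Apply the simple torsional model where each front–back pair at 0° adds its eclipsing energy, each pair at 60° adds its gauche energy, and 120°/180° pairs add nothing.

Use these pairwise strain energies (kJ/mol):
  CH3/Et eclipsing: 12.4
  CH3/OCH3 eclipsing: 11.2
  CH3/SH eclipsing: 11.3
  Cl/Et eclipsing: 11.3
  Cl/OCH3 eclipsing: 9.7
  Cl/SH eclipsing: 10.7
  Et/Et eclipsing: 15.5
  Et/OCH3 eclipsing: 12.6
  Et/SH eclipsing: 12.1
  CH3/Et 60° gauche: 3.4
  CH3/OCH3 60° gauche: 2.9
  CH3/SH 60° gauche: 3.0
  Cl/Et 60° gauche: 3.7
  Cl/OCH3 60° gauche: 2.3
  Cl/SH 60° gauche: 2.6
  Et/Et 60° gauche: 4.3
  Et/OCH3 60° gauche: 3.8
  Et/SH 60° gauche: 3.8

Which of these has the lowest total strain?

A (eclipsed): CH3(0°)/OCH3(0°) eclipsed 11.2; Et(120°)/Et(120°) eclipsed 15.5; Cl(240°)/SH(240°) eclipsed 10.7 → 37.4 kJ/mol.
B (eclipsed): CH3(0°)/Et(0°) eclipsed 12.4; Et(120°)/SH(120°) eclipsed 12.1; Cl(240°)/OCH3(240°) eclipsed 9.7 → 34.2 kJ/mol.
B has the lowest total (34.2 kJ/mol).

B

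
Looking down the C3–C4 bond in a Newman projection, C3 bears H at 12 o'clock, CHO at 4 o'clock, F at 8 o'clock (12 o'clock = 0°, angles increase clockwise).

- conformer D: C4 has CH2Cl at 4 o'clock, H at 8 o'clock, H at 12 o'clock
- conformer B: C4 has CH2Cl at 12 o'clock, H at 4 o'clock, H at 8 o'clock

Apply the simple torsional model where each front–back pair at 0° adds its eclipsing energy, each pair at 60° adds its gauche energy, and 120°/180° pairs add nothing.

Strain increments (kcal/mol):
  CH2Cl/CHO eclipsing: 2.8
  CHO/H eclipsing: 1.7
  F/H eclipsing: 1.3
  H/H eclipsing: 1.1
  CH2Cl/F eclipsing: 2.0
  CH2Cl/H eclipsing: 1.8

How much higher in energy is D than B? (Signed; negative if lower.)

D (eclipsed): H(0°)/H(0°) eclipsed 1.1; CHO(120°)/CH2Cl(120°) eclipsed 2.8; F(240°)/H(240°) eclipsed 1.3 → 5.2 kcal/mol.
B (eclipsed): H(0°)/CH2Cl(0°) eclipsed 1.8; CHO(120°)/H(120°) eclipsed 1.7; F(240°)/H(240°) eclipsed 1.3 → 4.8 kcal/mol.
E(D) − E(B) = 5.2 − 4.8 = +0.4 kcal/mol.

+0.4 kcal/mol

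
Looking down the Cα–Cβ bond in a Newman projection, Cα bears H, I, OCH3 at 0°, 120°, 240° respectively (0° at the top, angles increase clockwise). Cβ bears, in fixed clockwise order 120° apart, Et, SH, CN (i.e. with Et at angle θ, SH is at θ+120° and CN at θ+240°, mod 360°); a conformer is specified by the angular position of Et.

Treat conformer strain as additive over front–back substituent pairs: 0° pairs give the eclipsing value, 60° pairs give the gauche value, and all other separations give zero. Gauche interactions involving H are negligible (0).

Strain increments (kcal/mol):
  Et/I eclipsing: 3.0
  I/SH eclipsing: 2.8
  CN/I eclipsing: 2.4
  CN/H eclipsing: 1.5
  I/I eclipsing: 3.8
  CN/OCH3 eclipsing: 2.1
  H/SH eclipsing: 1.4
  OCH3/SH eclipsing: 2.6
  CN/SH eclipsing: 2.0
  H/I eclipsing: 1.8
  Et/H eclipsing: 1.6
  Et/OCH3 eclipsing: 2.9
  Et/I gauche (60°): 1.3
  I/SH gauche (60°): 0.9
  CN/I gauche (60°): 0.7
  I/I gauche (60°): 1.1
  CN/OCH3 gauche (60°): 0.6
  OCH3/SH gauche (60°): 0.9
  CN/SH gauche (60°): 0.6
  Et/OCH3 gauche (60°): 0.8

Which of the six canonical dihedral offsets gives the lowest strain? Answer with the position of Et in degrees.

Et at 0° is eclipsed. H at 0° is eclipsed with Et at 0° (1.6); I at 120° is eclipsed with SH at 120° (2.8); OCH3 at 240° is eclipsed with CN at 240° (2.1). Total 6.5 kcal/mol.
Et at 60° is staggered. I at 120° is gauche with Et at 60° (1.3); I at 120° is gauche with SH at 180° (0.9); OCH3 at 240° is gauche with SH at 180° (0.9); OCH3 at 240° is gauche with CN at 300° (0.6). Total 3.7 kcal/mol.
Et at 120° is eclipsed. H at 0° is eclipsed with CN at 0° (1.5); I at 120° is eclipsed with Et at 120° (3.0); OCH3 at 240° is eclipsed with SH at 240° (2.6). Total 7.1 kcal/mol.
Et at 180° is staggered. I at 120° is gauche with Et at 180° (1.3); I at 120° is gauche with CN at 60° (0.7); OCH3 at 240° is gauche with Et at 180° (0.8); OCH3 at 240° is gauche with SH at 300° (0.9). Total 3.7 kcal/mol.
Et at 240° is eclipsed. H at 0° is eclipsed with SH at 0° (1.4); I at 120° is eclipsed with CN at 120° (2.4); OCH3 at 240° is eclipsed with Et at 240° (2.9). Total 6.7 kcal/mol.
Et at 300° is staggered. I at 120° is gauche with SH at 60° (0.9); I at 120° is gauche with CN at 180° (0.7); OCH3 at 240° is gauche with Et at 300° (0.8); OCH3 at 240° is gauche with CN at 180° (0.6). Total 3.0 kcal/mol.
The minimum (3.0 kcal/mol) occurs with Et at 300°.

300°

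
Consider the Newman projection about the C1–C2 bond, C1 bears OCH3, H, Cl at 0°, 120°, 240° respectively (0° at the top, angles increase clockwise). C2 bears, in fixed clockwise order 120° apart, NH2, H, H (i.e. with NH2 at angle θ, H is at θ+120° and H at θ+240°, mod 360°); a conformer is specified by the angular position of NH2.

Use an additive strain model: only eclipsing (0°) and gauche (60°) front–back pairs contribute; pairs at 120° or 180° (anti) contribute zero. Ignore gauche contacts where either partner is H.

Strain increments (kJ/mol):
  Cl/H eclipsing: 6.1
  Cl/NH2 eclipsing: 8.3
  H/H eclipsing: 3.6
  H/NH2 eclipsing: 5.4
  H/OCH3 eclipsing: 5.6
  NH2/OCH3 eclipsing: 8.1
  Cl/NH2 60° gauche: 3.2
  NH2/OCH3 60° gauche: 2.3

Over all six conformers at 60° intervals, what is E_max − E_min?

15.5 kJ/mol

NH2 at 0° (eclipsed): OCH3(0°)/NH2(0°) eclipsed 8.1; H(120°)/H(120°) eclipsed 3.6; Cl(240°)/H(240°) eclipsed 6.1 → 17.8 kJ/mol.
NH2 at 60° (staggered): OCH3(0°)/NH2(60°) gauche 2.3 → 2.3 kJ/mol.
NH2 at 120° (eclipsed): OCH3(0°)/H(0°) eclipsed 5.6; H(120°)/NH2(120°) eclipsed 5.4; Cl(240°)/H(240°) eclipsed 6.1 → 17.1 kJ/mol.
NH2 at 180° (staggered): Cl(240°)/NH2(180°) gauche 3.2 → 3.2 kJ/mol.
NH2 at 240° (eclipsed): OCH3(0°)/H(0°) eclipsed 5.6; H(120°)/H(120°) eclipsed 3.6; Cl(240°)/NH2(240°) eclipsed 8.3 → 17.5 kJ/mol.
NH2 at 300° (staggered): OCH3(0°)/NH2(300°) gauche 2.3; Cl(240°)/NH2(300°) gauche 3.2 → 5.5 kJ/mol.
Max at 0° (17.8 kJ/mol), min at 60° (2.3 kJ/mol); barrier = 15.5 kJ/mol.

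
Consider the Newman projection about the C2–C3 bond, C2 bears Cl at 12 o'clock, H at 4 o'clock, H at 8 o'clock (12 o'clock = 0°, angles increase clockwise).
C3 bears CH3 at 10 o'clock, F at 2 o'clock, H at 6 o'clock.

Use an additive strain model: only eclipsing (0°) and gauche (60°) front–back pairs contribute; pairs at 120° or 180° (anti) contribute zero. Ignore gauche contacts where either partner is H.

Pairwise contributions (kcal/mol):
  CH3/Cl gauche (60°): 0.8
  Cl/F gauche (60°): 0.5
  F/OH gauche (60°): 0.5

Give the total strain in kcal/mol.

1.3 kcal/mol

This conformer is staggered. Cl at 0° is gauche with CH3 at 300° (0.8); Cl at 0° is gauche with F at 60° (0.5). Total 1.3 kcal/mol.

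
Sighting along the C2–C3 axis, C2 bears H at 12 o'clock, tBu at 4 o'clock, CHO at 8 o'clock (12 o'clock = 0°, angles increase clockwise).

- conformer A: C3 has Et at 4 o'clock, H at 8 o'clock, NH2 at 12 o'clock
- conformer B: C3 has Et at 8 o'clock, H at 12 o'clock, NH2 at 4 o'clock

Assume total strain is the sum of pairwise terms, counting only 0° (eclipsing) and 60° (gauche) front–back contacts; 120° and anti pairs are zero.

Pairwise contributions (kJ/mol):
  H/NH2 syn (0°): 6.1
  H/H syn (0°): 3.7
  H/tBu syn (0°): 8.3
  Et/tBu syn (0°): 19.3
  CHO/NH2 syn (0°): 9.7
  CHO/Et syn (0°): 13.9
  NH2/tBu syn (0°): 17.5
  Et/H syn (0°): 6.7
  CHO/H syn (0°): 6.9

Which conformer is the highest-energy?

B

A (eclipsed): H(0°)/NH2(0°) eclipsed 6.1; tBu(120°)/Et(120°) eclipsed 19.3; CHO(240°)/H(240°) eclipsed 6.9 → 32.3 kJ/mol.
B (eclipsed): H(0°)/H(0°) eclipsed 3.7; tBu(120°)/NH2(120°) eclipsed 17.5; CHO(240°)/Et(240°) eclipsed 13.9 → 35.1 kJ/mol.
B has the highest total (35.1 kJ/mol).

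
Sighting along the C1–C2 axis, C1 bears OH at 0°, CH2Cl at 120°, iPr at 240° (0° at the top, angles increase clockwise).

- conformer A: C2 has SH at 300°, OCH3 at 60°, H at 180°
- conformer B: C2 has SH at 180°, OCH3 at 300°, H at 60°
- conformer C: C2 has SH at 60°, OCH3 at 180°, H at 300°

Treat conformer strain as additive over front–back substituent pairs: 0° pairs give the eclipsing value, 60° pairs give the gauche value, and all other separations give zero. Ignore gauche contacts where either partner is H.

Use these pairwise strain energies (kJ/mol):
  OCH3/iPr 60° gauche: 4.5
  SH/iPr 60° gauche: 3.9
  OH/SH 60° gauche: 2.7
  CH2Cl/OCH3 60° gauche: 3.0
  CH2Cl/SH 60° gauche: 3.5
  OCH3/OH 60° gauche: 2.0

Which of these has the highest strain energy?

A (staggered): OH(0°)/SH(300°) gauche 2.7; OH(0°)/OCH3(60°) gauche 2.0; CH2Cl(120°)/OCH3(60°) gauche 3.0; iPr(240°)/SH(300°) gauche 3.9 → 11.6 kJ/mol.
B (staggered): OH(0°)/OCH3(300°) gauche 2.0; CH2Cl(120°)/SH(180°) gauche 3.5; iPr(240°)/SH(180°) gauche 3.9; iPr(240°)/OCH3(300°) gauche 4.5 → 13.9 kJ/mol.
C (staggered): OH(0°)/SH(60°) gauche 2.7; CH2Cl(120°)/SH(60°) gauche 3.5; CH2Cl(120°)/OCH3(180°) gauche 3.0; iPr(240°)/OCH3(180°) gauche 4.5 → 13.7 kJ/mol.
B has the highest total (13.9 kJ/mol).

B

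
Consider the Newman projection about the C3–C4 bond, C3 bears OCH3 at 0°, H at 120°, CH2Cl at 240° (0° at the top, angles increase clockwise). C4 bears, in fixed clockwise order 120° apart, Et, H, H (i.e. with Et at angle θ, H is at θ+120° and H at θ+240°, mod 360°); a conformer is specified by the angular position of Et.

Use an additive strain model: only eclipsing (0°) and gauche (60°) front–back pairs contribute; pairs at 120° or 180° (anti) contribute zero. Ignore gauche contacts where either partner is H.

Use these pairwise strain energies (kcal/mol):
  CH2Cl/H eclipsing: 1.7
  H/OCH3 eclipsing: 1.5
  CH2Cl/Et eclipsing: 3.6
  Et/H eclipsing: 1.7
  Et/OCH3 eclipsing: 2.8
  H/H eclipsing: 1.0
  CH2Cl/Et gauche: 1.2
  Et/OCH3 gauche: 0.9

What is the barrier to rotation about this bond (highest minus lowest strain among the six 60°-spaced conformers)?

5.2 kcal/mol

Et at 0° is eclipsed. OCH3 at 0° is eclipsed with Et at 0° (2.8); H at 120° is eclipsed with H at 120° (1.0); CH2Cl at 240° is eclipsed with H at 240° (1.7). Total 5.5 kcal/mol.
Et at 60° is staggered. OCH3 at 0° is gauche with Et at 60° (0.9). Total 0.9 kcal/mol.
Et at 120° is eclipsed. OCH3 at 0° is eclipsed with H at 0° (1.5); H at 120° is eclipsed with Et at 120° (1.7); CH2Cl at 240° is eclipsed with H at 240° (1.7). Total 4.9 kcal/mol.
Et at 180° is staggered. CH2Cl at 240° is gauche with Et at 180° (1.2). Total 1.2 kcal/mol.
Et at 240° is eclipsed. OCH3 at 0° is eclipsed with H at 0° (1.5); H at 120° is eclipsed with H at 120° (1.0); CH2Cl at 240° is eclipsed with Et at 240° (3.6). Total 6.1 kcal/mol.
Et at 300° is staggered. OCH3 at 0° is gauche with Et at 300° (0.9); CH2Cl at 240° is gauche with Et at 300° (1.2). Total 2.1 kcal/mol.
Max at 240° (6.1 kcal/mol), min at 60° (0.9 kcal/mol); barrier = 5.2 kcal/mol.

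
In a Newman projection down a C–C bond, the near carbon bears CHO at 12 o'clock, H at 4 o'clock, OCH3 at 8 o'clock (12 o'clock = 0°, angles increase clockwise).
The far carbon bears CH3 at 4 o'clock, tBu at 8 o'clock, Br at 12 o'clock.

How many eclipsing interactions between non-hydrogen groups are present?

Non-H eclipsing pairs: CHO(0°)/Br(0°); OCH3(240°)/tBu(240°) — 2 interactions.

2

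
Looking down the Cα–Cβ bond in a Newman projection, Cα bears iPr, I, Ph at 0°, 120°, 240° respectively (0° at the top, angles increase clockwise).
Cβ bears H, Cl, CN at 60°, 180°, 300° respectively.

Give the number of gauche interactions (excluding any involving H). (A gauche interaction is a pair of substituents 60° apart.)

Non-H gauche pairs: iPr(0°)/CN(300°); I(120°)/Cl(180°); Ph(240°)/Cl(180°); Ph(240°)/CN(300°) — 4 interactions.

4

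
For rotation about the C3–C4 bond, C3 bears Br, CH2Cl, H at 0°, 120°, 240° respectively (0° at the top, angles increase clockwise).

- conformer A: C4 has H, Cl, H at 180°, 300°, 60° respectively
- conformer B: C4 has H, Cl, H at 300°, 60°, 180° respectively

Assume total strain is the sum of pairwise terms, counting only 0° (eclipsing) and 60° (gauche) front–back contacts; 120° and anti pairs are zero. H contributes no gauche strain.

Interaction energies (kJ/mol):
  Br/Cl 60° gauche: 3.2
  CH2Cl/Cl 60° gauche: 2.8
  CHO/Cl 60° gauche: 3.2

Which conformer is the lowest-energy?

A

A is staggered. Br at 0° is gauche with Cl at 300° (3.2). Total 3.2 kJ/mol.
B is staggered. Br at 0° is gauche with Cl at 60° (3.2); CH2Cl at 120° is gauche with Cl at 60° (2.8). Total 6.0 kJ/mol.
A has the lowest total (3.2 kJ/mol).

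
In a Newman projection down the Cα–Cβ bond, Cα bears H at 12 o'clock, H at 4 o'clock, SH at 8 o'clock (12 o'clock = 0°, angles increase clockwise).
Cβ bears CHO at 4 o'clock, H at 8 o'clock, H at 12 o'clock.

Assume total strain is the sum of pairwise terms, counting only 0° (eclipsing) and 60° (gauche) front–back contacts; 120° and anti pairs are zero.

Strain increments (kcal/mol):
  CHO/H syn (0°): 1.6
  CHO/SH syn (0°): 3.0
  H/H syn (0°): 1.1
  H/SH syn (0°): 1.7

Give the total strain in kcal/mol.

This conformer (eclipsed): H–H eclipsed, H–CHO eclipsed, SH–H eclipsed; 1.1 + 1.6 + 1.7 = 4.4 kcal/mol.

4.4 kcal/mol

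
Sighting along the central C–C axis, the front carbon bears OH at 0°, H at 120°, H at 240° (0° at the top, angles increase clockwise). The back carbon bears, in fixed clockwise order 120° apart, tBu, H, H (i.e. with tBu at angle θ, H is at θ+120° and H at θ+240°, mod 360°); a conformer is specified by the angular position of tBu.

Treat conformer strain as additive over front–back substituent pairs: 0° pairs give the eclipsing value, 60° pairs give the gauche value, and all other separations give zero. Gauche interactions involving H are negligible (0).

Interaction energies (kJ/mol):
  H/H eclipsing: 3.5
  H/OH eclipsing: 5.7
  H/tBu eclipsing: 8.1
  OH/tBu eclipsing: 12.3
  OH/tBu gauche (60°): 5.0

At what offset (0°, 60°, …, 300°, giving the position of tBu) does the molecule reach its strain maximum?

0°

tBu at 0° (eclipsed): OH(0°)/tBu(0°) eclipsed 12.3; H(120°)/H(120°) eclipsed 3.5; H(240°)/H(240°) eclipsed 3.5 → 19.3 kJ/mol.
tBu at 60° (staggered): OH(0°)/tBu(60°) gauche 5.0 → 5.0 kJ/mol.
tBu at 120° (eclipsed): OH(0°)/H(0°) eclipsed 5.7; H(120°)/tBu(120°) eclipsed 8.1; H(240°)/H(240°) eclipsed 3.5 → 17.3 kJ/mol.
tBu at 180° (staggered): no non-H gauche contacts → 0.0 kJ/mol.
tBu at 240° (eclipsed): OH(0°)/H(0°) eclipsed 5.7; H(120°)/H(120°) eclipsed 3.5; H(240°)/tBu(240°) eclipsed 8.1 → 17.3 kJ/mol.
tBu at 300° (staggered): OH(0°)/tBu(300°) gauche 5.0 → 5.0 kJ/mol.
The maximum (19.3 kJ/mol) occurs with tBu at 0°.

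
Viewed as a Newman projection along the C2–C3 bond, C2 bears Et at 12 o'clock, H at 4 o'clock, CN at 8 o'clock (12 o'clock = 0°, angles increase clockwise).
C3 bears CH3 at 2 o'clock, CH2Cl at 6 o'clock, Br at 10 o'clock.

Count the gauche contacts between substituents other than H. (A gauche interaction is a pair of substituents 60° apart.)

4

Non-H gauche pairs: Et(0°)/CH3(60°); Et(0°)/Br(300°); CN(240°)/CH2Cl(180°); CN(240°)/Br(300°) — 4 interactions.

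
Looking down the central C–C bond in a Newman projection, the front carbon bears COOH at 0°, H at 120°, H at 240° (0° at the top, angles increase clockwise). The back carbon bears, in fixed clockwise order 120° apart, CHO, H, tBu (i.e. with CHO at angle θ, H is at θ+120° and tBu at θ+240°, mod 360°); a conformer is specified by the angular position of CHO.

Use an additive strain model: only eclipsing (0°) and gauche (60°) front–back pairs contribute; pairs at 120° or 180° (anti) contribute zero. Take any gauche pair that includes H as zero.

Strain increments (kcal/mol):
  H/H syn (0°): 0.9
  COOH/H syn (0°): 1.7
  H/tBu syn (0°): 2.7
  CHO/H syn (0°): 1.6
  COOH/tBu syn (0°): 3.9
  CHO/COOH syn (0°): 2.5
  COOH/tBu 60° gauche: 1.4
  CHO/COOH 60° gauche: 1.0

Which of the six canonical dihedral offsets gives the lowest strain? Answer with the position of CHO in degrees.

CHO at 0° is eclipsed. COOH at 0° is eclipsed with CHO at 0° (2.5); H at 120° is eclipsed with H at 120° (0.9); H at 240° is eclipsed with tBu at 240° (2.7). Total 6.1 kcal/mol.
CHO at 60° is staggered. COOH at 0° is gauche with CHO at 60° (1.0); COOH at 0° is gauche with tBu at 300° (1.4). Total 2.4 kcal/mol.
CHO at 120° is eclipsed. COOH at 0° is eclipsed with tBu at 0° (3.9); H at 120° is eclipsed with CHO at 120° (1.6); H at 240° is eclipsed with H at 240° (0.9). Total 6.4 kcal/mol.
CHO at 180° is staggered. COOH at 0° is gauche with tBu at 60° (1.4). Total 1.4 kcal/mol.
CHO at 240° is eclipsed. COOH at 0° is eclipsed with H at 0° (1.7); H at 120° is eclipsed with tBu at 120° (2.7); H at 240° is eclipsed with CHO at 240° (1.6). Total 6.0 kcal/mol.
CHO at 300° is staggered. COOH at 0° is gauche with CHO at 300° (1.0). Total 1.0 kcal/mol.
The minimum (1.0 kcal/mol) occurs with CHO at 300°.

300°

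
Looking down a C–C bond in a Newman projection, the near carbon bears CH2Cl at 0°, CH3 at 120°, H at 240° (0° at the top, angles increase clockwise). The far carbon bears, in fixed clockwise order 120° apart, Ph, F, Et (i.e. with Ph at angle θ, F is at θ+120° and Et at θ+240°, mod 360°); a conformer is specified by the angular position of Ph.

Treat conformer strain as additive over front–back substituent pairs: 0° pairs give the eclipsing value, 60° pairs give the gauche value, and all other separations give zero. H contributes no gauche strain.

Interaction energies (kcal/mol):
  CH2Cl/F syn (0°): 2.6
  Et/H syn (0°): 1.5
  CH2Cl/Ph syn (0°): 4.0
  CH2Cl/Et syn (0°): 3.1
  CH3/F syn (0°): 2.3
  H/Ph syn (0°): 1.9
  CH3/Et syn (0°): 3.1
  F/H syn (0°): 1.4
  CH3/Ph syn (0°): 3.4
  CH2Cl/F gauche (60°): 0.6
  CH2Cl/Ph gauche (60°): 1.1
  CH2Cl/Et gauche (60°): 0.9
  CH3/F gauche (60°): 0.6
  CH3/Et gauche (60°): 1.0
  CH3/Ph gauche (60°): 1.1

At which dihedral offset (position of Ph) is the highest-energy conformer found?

120°

Ph at 0° (eclipsed): CH2Cl(0°)/Ph(0°) eclipsed 4.0; CH3(120°)/F(120°) eclipsed 2.3; H(240°)/Et(240°) eclipsed 1.5 → 7.8 kcal/mol.
Ph at 60° (staggered): CH2Cl(0°)/Ph(60°) gauche 1.1; CH2Cl(0°)/Et(300°) gauche 0.9; CH3(120°)/Ph(60°) gauche 1.1; CH3(120°)/F(180°) gauche 0.6 → 3.7 kcal/mol.
Ph at 120° (eclipsed): CH2Cl(0°)/Et(0°) eclipsed 3.1; CH3(120°)/Ph(120°) eclipsed 3.4; H(240°)/F(240°) eclipsed 1.4 → 7.9 kcal/mol.
Ph at 180° (staggered): CH2Cl(0°)/F(300°) gauche 0.6; CH2Cl(0°)/Et(60°) gauche 0.9; CH3(120°)/Ph(180°) gauche 1.1; CH3(120°)/Et(60°) gauche 1.0 → 3.6 kcal/mol.
Ph at 240° (eclipsed): CH2Cl(0°)/F(0°) eclipsed 2.6; CH3(120°)/Et(120°) eclipsed 3.1; H(240°)/Ph(240°) eclipsed 1.9 → 7.6 kcal/mol.
Ph at 300° (staggered): CH2Cl(0°)/Ph(300°) gauche 1.1; CH2Cl(0°)/F(60°) gauche 0.6; CH3(120°)/F(60°) gauche 0.6; CH3(120°)/Et(180°) gauche 1.0 → 3.3 kcal/mol.
The maximum (7.9 kcal/mol) occurs with Ph at 120°.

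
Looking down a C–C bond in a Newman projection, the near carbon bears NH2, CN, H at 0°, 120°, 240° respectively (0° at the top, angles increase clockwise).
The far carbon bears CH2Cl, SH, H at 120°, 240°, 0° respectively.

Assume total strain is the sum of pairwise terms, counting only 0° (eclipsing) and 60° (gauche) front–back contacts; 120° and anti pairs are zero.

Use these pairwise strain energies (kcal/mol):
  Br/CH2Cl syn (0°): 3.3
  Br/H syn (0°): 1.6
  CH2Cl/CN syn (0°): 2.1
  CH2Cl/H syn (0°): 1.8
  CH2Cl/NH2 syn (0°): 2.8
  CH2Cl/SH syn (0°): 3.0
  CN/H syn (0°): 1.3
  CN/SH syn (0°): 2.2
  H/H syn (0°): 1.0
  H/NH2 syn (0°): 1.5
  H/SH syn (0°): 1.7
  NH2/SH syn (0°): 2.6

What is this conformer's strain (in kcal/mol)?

5.3 kcal/mol

This conformer (eclipsed): NH2(0°)/H(0°) eclipsed 1.5; CN(120°)/CH2Cl(120°) eclipsed 2.1; H(240°)/SH(240°) eclipsed 1.7 → 5.3 kcal/mol.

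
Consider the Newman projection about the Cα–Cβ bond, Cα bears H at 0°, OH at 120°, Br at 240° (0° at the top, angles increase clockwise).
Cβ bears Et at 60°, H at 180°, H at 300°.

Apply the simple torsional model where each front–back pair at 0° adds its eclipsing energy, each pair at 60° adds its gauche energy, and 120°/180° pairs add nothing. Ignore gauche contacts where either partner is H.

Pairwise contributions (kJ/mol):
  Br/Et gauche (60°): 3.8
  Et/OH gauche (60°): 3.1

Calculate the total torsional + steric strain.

This conformer (staggered): OH–Et gauche; 3.1 = 3.1 kJ/mol.

3.1 kJ/mol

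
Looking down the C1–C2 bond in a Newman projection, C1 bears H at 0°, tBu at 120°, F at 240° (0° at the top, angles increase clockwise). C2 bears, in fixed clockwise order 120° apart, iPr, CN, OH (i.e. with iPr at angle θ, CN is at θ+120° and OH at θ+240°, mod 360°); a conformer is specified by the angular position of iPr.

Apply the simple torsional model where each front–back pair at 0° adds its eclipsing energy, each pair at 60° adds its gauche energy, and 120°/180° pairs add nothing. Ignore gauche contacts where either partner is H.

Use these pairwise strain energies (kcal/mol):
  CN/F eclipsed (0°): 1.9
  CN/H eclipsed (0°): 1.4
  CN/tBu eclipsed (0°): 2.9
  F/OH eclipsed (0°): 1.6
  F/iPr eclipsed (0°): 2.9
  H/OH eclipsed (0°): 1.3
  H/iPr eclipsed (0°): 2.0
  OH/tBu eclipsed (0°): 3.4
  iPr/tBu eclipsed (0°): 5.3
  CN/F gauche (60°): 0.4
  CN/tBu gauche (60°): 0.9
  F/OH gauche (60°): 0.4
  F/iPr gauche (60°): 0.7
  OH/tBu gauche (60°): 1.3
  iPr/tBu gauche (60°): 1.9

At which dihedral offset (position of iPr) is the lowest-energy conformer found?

iPr at 0° (eclipsed): H–iPr eclipsed, tBu–CN eclipsed, F–OH eclipsed; 2.0 + 2.9 + 1.6 = 6.5 kcal/mol.
iPr at 60° (staggered): tBu–iPr gauche, tBu–CN gauche, F–CN gauche, F–OH gauche; 1.9 + 0.9 + 0.4 + 0.4 = 3.6 kcal/mol.
iPr at 120° (eclipsed): H–OH eclipsed, tBu–iPr eclipsed, F–CN eclipsed; 1.3 + 5.3 + 1.9 = 8.5 kcal/mol.
iPr at 180° (staggered): tBu–iPr gauche, tBu–OH gauche, F–iPr gauche, F–CN gauche; 1.9 + 1.3 + 0.7 + 0.4 = 4.3 kcal/mol.
iPr at 240° (eclipsed): H–CN eclipsed, tBu–OH eclipsed, F–iPr eclipsed; 1.4 + 3.4 + 2.9 = 7.7 kcal/mol.
iPr at 300° (staggered): tBu–CN gauche, tBu–OH gauche, F–iPr gauche, F–OH gauche; 0.9 + 1.3 + 0.7 + 0.4 = 3.3 kcal/mol.
The minimum (3.3 kcal/mol) occurs with iPr at 300°.

300°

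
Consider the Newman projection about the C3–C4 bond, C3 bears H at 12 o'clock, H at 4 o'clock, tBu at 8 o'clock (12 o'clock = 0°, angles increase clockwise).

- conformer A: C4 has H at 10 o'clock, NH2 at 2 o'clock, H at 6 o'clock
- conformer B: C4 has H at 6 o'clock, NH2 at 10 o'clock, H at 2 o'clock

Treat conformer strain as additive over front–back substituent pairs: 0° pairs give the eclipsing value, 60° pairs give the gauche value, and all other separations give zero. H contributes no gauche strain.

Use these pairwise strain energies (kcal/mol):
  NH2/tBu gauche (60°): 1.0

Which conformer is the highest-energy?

B

A (staggered): no non-H gauche contacts → 0.0 kcal/mol.
B (staggered): tBu(240°)/NH2(300°) gauche 1.0 → 1.0 kcal/mol.
B has the highest total (1.0 kcal/mol).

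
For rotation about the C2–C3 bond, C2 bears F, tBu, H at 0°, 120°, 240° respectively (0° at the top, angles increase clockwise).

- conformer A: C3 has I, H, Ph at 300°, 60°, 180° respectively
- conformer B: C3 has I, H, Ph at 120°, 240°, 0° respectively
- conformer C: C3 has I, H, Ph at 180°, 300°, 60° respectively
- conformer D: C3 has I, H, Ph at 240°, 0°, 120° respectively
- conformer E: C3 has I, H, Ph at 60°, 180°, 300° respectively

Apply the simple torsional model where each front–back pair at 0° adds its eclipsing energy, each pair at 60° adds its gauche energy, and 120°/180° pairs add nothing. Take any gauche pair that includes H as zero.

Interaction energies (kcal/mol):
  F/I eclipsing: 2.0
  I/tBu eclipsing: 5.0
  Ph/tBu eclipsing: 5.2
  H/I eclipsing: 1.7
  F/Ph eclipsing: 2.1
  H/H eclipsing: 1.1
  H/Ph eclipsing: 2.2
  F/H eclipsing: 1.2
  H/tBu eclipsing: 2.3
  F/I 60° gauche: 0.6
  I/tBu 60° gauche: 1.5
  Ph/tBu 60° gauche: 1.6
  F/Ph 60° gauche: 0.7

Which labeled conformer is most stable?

A

A (staggered): F(0°)/I(300°) gauche 0.6; tBu(120°)/Ph(180°) gauche 1.6 → 2.2 kcal/mol.
B (eclipsed): F(0°)/Ph(0°) eclipsed 2.1; tBu(120°)/I(120°) eclipsed 5.0; H(240°)/H(240°) eclipsed 1.1 → 8.2 kcal/mol.
C (staggered): F(0°)/Ph(60°) gauche 0.7; tBu(120°)/I(180°) gauche 1.5; tBu(120°)/Ph(60°) gauche 1.6 → 3.8 kcal/mol.
D (eclipsed): F(0°)/H(0°) eclipsed 1.2; tBu(120°)/Ph(120°) eclipsed 5.2; H(240°)/I(240°) eclipsed 1.7 → 8.1 kcal/mol.
E (staggered): F(0°)/I(60°) gauche 0.6; F(0°)/Ph(300°) gauche 0.7; tBu(120°)/I(60°) gauche 1.5 → 2.8 kcal/mol.
A has the lowest total (2.2 kcal/mol).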